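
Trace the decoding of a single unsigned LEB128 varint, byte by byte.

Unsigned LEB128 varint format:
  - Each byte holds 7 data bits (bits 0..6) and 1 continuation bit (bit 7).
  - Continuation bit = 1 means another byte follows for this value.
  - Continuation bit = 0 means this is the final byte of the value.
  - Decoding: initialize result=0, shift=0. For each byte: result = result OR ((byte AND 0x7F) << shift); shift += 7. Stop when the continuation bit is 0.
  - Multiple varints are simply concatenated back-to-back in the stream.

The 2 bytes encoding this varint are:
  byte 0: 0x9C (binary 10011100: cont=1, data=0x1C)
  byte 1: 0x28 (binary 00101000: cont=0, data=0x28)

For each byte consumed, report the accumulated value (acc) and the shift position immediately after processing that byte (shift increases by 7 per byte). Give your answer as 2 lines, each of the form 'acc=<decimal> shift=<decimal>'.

Answer: acc=28 shift=7
acc=5148 shift=14

Derivation:
byte 0=0x9C: payload=0x1C=28, contrib = 28<<0 = 28; acc -> 28, shift -> 7
byte 1=0x28: payload=0x28=40, contrib = 40<<7 = 5120; acc -> 5148, shift -> 14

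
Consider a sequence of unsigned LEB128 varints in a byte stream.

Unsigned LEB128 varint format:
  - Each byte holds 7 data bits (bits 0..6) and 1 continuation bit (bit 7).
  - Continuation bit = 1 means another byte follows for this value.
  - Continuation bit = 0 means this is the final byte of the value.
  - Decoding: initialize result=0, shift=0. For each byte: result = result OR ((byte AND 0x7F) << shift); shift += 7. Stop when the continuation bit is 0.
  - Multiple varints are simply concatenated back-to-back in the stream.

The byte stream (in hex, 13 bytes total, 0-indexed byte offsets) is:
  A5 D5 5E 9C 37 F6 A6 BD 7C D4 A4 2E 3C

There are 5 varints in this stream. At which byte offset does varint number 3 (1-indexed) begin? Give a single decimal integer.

  byte[0]=0xA5 cont=1 payload=0x25=37: acc |= 37<<0 -> acc=37 shift=7
  byte[1]=0xD5 cont=1 payload=0x55=85: acc |= 85<<7 -> acc=10917 shift=14
  byte[2]=0x5E cont=0 payload=0x5E=94: acc |= 94<<14 -> acc=1551013 shift=21 [end]
Varint 1: bytes[0:3] = A5 D5 5E -> value 1551013 (3 byte(s))
  byte[3]=0x9C cont=1 payload=0x1C=28: acc |= 28<<0 -> acc=28 shift=7
  byte[4]=0x37 cont=0 payload=0x37=55: acc |= 55<<7 -> acc=7068 shift=14 [end]
Varint 2: bytes[3:5] = 9C 37 -> value 7068 (2 byte(s))
  byte[5]=0xF6 cont=1 payload=0x76=118: acc |= 118<<0 -> acc=118 shift=7
  byte[6]=0xA6 cont=1 payload=0x26=38: acc |= 38<<7 -> acc=4982 shift=14
  byte[7]=0xBD cont=1 payload=0x3D=61: acc |= 61<<14 -> acc=1004406 shift=21
  byte[8]=0x7C cont=0 payload=0x7C=124: acc |= 124<<21 -> acc=261051254 shift=28 [end]
Varint 3: bytes[5:9] = F6 A6 BD 7C -> value 261051254 (4 byte(s))
  byte[9]=0xD4 cont=1 payload=0x54=84: acc |= 84<<0 -> acc=84 shift=7
  byte[10]=0xA4 cont=1 payload=0x24=36: acc |= 36<<7 -> acc=4692 shift=14
  byte[11]=0x2E cont=0 payload=0x2E=46: acc |= 46<<14 -> acc=758356 shift=21 [end]
Varint 4: bytes[9:12] = D4 A4 2E -> value 758356 (3 byte(s))
  byte[12]=0x3C cont=0 payload=0x3C=60: acc |= 60<<0 -> acc=60 shift=7 [end]
Varint 5: bytes[12:13] = 3C -> value 60 (1 byte(s))

Answer: 5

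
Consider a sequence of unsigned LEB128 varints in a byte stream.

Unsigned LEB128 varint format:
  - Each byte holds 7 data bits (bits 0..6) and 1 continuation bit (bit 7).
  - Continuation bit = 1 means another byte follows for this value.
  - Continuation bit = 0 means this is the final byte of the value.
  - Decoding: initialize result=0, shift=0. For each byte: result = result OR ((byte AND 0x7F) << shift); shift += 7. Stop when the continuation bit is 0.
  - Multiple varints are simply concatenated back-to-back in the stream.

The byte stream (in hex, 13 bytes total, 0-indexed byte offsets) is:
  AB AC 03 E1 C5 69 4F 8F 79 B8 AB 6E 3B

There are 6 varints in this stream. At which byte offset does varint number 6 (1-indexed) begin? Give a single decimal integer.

  byte[0]=0xAB cont=1 payload=0x2B=43: acc |= 43<<0 -> acc=43 shift=7
  byte[1]=0xAC cont=1 payload=0x2C=44: acc |= 44<<7 -> acc=5675 shift=14
  byte[2]=0x03 cont=0 payload=0x03=3: acc |= 3<<14 -> acc=54827 shift=21 [end]
Varint 1: bytes[0:3] = AB AC 03 -> value 54827 (3 byte(s))
  byte[3]=0xE1 cont=1 payload=0x61=97: acc |= 97<<0 -> acc=97 shift=7
  byte[4]=0xC5 cont=1 payload=0x45=69: acc |= 69<<7 -> acc=8929 shift=14
  byte[5]=0x69 cont=0 payload=0x69=105: acc |= 105<<14 -> acc=1729249 shift=21 [end]
Varint 2: bytes[3:6] = E1 C5 69 -> value 1729249 (3 byte(s))
  byte[6]=0x4F cont=0 payload=0x4F=79: acc |= 79<<0 -> acc=79 shift=7 [end]
Varint 3: bytes[6:7] = 4F -> value 79 (1 byte(s))
  byte[7]=0x8F cont=1 payload=0x0F=15: acc |= 15<<0 -> acc=15 shift=7
  byte[8]=0x79 cont=0 payload=0x79=121: acc |= 121<<7 -> acc=15503 shift=14 [end]
Varint 4: bytes[7:9] = 8F 79 -> value 15503 (2 byte(s))
  byte[9]=0xB8 cont=1 payload=0x38=56: acc |= 56<<0 -> acc=56 shift=7
  byte[10]=0xAB cont=1 payload=0x2B=43: acc |= 43<<7 -> acc=5560 shift=14
  byte[11]=0x6E cont=0 payload=0x6E=110: acc |= 110<<14 -> acc=1807800 shift=21 [end]
Varint 5: bytes[9:12] = B8 AB 6E -> value 1807800 (3 byte(s))
  byte[12]=0x3B cont=0 payload=0x3B=59: acc |= 59<<0 -> acc=59 shift=7 [end]
Varint 6: bytes[12:13] = 3B -> value 59 (1 byte(s))

Answer: 12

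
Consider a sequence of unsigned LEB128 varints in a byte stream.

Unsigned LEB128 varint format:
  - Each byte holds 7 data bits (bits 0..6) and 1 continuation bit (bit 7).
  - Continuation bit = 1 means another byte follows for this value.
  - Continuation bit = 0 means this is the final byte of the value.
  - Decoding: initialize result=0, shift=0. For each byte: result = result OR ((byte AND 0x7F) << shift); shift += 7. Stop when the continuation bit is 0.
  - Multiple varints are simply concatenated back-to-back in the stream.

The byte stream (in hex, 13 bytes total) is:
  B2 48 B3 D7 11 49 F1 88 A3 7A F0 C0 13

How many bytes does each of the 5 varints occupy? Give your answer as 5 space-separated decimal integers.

Answer: 2 3 1 4 3

Derivation:
  byte[0]=0xB2 cont=1 payload=0x32=50: acc |= 50<<0 -> acc=50 shift=7
  byte[1]=0x48 cont=0 payload=0x48=72: acc |= 72<<7 -> acc=9266 shift=14 [end]
Varint 1: bytes[0:2] = B2 48 -> value 9266 (2 byte(s))
  byte[2]=0xB3 cont=1 payload=0x33=51: acc |= 51<<0 -> acc=51 shift=7
  byte[3]=0xD7 cont=1 payload=0x57=87: acc |= 87<<7 -> acc=11187 shift=14
  byte[4]=0x11 cont=0 payload=0x11=17: acc |= 17<<14 -> acc=289715 shift=21 [end]
Varint 2: bytes[2:5] = B3 D7 11 -> value 289715 (3 byte(s))
  byte[5]=0x49 cont=0 payload=0x49=73: acc |= 73<<0 -> acc=73 shift=7 [end]
Varint 3: bytes[5:6] = 49 -> value 73 (1 byte(s))
  byte[6]=0xF1 cont=1 payload=0x71=113: acc |= 113<<0 -> acc=113 shift=7
  byte[7]=0x88 cont=1 payload=0x08=8: acc |= 8<<7 -> acc=1137 shift=14
  byte[8]=0xA3 cont=1 payload=0x23=35: acc |= 35<<14 -> acc=574577 shift=21
  byte[9]=0x7A cont=0 payload=0x7A=122: acc |= 122<<21 -> acc=256427121 shift=28 [end]
Varint 4: bytes[6:10] = F1 88 A3 7A -> value 256427121 (4 byte(s))
  byte[10]=0xF0 cont=1 payload=0x70=112: acc |= 112<<0 -> acc=112 shift=7
  byte[11]=0xC0 cont=1 payload=0x40=64: acc |= 64<<7 -> acc=8304 shift=14
  byte[12]=0x13 cont=0 payload=0x13=19: acc |= 19<<14 -> acc=319600 shift=21 [end]
Varint 5: bytes[10:13] = F0 C0 13 -> value 319600 (3 byte(s))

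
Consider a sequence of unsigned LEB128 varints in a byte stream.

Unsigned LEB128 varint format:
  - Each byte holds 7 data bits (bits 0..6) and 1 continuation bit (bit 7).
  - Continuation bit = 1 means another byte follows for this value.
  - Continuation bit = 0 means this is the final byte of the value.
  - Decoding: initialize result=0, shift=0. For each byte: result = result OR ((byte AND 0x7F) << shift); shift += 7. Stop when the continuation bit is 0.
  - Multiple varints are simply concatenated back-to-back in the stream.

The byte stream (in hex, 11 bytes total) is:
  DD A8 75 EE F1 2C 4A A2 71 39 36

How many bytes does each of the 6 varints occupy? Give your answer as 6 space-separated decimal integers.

  byte[0]=0xDD cont=1 payload=0x5D=93: acc |= 93<<0 -> acc=93 shift=7
  byte[1]=0xA8 cont=1 payload=0x28=40: acc |= 40<<7 -> acc=5213 shift=14
  byte[2]=0x75 cont=0 payload=0x75=117: acc |= 117<<14 -> acc=1922141 shift=21 [end]
Varint 1: bytes[0:3] = DD A8 75 -> value 1922141 (3 byte(s))
  byte[3]=0xEE cont=1 payload=0x6E=110: acc |= 110<<0 -> acc=110 shift=7
  byte[4]=0xF1 cont=1 payload=0x71=113: acc |= 113<<7 -> acc=14574 shift=14
  byte[5]=0x2C cont=0 payload=0x2C=44: acc |= 44<<14 -> acc=735470 shift=21 [end]
Varint 2: bytes[3:6] = EE F1 2C -> value 735470 (3 byte(s))
  byte[6]=0x4A cont=0 payload=0x4A=74: acc |= 74<<0 -> acc=74 shift=7 [end]
Varint 3: bytes[6:7] = 4A -> value 74 (1 byte(s))
  byte[7]=0xA2 cont=1 payload=0x22=34: acc |= 34<<0 -> acc=34 shift=7
  byte[8]=0x71 cont=0 payload=0x71=113: acc |= 113<<7 -> acc=14498 shift=14 [end]
Varint 4: bytes[7:9] = A2 71 -> value 14498 (2 byte(s))
  byte[9]=0x39 cont=0 payload=0x39=57: acc |= 57<<0 -> acc=57 shift=7 [end]
Varint 5: bytes[9:10] = 39 -> value 57 (1 byte(s))
  byte[10]=0x36 cont=0 payload=0x36=54: acc |= 54<<0 -> acc=54 shift=7 [end]
Varint 6: bytes[10:11] = 36 -> value 54 (1 byte(s))

Answer: 3 3 1 2 1 1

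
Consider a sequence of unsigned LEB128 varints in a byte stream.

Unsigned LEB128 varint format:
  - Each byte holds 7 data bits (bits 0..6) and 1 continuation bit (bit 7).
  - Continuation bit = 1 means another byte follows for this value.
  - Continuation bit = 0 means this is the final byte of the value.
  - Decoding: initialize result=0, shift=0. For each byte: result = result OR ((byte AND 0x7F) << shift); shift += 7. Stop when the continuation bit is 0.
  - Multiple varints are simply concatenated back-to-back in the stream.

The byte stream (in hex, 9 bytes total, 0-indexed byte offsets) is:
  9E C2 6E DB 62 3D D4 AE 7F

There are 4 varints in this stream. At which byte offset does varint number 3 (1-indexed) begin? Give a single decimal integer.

  byte[0]=0x9E cont=1 payload=0x1E=30: acc |= 30<<0 -> acc=30 shift=7
  byte[1]=0xC2 cont=1 payload=0x42=66: acc |= 66<<7 -> acc=8478 shift=14
  byte[2]=0x6E cont=0 payload=0x6E=110: acc |= 110<<14 -> acc=1810718 shift=21 [end]
Varint 1: bytes[0:3] = 9E C2 6E -> value 1810718 (3 byte(s))
  byte[3]=0xDB cont=1 payload=0x5B=91: acc |= 91<<0 -> acc=91 shift=7
  byte[4]=0x62 cont=0 payload=0x62=98: acc |= 98<<7 -> acc=12635 shift=14 [end]
Varint 2: bytes[3:5] = DB 62 -> value 12635 (2 byte(s))
  byte[5]=0x3D cont=0 payload=0x3D=61: acc |= 61<<0 -> acc=61 shift=7 [end]
Varint 3: bytes[5:6] = 3D -> value 61 (1 byte(s))
  byte[6]=0xD4 cont=1 payload=0x54=84: acc |= 84<<0 -> acc=84 shift=7
  byte[7]=0xAE cont=1 payload=0x2E=46: acc |= 46<<7 -> acc=5972 shift=14
  byte[8]=0x7F cont=0 payload=0x7F=127: acc |= 127<<14 -> acc=2086740 shift=21 [end]
Varint 4: bytes[6:9] = D4 AE 7F -> value 2086740 (3 byte(s))

Answer: 5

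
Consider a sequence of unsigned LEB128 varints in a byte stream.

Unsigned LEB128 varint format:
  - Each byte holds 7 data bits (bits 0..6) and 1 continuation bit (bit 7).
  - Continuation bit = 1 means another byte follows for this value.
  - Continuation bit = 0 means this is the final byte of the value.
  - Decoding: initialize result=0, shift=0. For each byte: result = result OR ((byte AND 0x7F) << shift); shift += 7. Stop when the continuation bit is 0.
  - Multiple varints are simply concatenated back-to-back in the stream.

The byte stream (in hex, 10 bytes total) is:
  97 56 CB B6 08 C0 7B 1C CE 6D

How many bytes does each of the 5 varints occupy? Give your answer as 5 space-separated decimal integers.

Answer: 2 3 2 1 2

Derivation:
  byte[0]=0x97 cont=1 payload=0x17=23: acc |= 23<<0 -> acc=23 shift=7
  byte[1]=0x56 cont=0 payload=0x56=86: acc |= 86<<7 -> acc=11031 shift=14 [end]
Varint 1: bytes[0:2] = 97 56 -> value 11031 (2 byte(s))
  byte[2]=0xCB cont=1 payload=0x4B=75: acc |= 75<<0 -> acc=75 shift=7
  byte[3]=0xB6 cont=1 payload=0x36=54: acc |= 54<<7 -> acc=6987 shift=14
  byte[4]=0x08 cont=0 payload=0x08=8: acc |= 8<<14 -> acc=138059 shift=21 [end]
Varint 2: bytes[2:5] = CB B6 08 -> value 138059 (3 byte(s))
  byte[5]=0xC0 cont=1 payload=0x40=64: acc |= 64<<0 -> acc=64 shift=7
  byte[6]=0x7B cont=0 payload=0x7B=123: acc |= 123<<7 -> acc=15808 shift=14 [end]
Varint 3: bytes[5:7] = C0 7B -> value 15808 (2 byte(s))
  byte[7]=0x1C cont=0 payload=0x1C=28: acc |= 28<<0 -> acc=28 shift=7 [end]
Varint 4: bytes[7:8] = 1C -> value 28 (1 byte(s))
  byte[8]=0xCE cont=1 payload=0x4E=78: acc |= 78<<0 -> acc=78 shift=7
  byte[9]=0x6D cont=0 payload=0x6D=109: acc |= 109<<7 -> acc=14030 shift=14 [end]
Varint 5: bytes[8:10] = CE 6D -> value 14030 (2 byte(s))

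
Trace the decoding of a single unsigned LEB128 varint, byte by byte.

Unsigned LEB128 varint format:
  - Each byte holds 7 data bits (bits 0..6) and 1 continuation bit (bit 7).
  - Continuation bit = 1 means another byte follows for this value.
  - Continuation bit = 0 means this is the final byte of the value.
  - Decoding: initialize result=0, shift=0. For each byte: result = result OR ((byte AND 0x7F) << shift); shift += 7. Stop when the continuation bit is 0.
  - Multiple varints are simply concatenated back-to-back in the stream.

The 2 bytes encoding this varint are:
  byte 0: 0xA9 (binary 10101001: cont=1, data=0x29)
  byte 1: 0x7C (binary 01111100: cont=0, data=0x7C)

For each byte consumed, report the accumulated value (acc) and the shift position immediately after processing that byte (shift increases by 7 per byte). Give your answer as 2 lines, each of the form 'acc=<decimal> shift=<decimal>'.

Answer: acc=41 shift=7
acc=15913 shift=14

Derivation:
byte 0=0xA9: payload=0x29=41, contrib = 41<<0 = 41; acc -> 41, shift -> 7
byte 1=0x7C: payload=0x7C=124, contrib = 124<<7 = 15872; acc -> 15913, shift -> 14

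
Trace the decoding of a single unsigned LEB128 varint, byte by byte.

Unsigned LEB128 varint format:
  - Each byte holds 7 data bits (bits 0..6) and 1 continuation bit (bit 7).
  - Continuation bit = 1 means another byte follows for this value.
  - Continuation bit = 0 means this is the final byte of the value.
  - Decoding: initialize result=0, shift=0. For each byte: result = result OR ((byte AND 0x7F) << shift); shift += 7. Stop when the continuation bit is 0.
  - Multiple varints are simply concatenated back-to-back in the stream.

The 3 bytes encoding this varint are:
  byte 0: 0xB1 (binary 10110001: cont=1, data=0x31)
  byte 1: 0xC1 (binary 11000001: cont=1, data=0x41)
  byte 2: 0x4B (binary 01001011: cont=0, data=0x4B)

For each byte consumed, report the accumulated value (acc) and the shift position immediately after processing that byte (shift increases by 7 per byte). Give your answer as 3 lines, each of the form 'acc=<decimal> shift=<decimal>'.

byte 0=0xB1: payload=0x31=49, contrib = 49<<0 = 49; acc -> 49, shift -> 7
byte 1=0xC1: payload=0x41=65, contrib = 65<<7 = 8320; acc -> 8369, shift -> 14
byte 2=0x4B: payload=0x4B=75, contrib = 75<<14 = 1228800; acc -> 1237169, shift -> 21

Answer: acc=49 shift=7
acc=8369 shift=14
acc=1237169 shift=21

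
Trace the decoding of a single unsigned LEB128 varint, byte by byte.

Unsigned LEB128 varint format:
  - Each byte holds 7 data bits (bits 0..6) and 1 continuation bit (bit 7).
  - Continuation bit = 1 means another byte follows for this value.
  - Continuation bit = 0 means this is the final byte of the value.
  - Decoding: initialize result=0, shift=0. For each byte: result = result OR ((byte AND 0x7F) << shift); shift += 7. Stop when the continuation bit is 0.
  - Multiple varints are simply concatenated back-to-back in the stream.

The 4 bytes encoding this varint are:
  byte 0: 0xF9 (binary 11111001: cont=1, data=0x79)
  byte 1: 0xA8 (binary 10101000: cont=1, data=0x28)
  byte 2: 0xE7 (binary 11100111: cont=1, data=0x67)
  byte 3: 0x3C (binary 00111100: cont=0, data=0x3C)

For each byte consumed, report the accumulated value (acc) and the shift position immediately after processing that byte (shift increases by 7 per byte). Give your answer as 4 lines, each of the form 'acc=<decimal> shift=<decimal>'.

Answer: acc=121 shift=7
acc=5241 shift=14
acc=1692793 shift=21
acc=127521913 shift=28

Derivation:
byte 0=0xF9: payload=0x79=121, contrib = 121<<0 = 121; acc -> 121, shift -> 7
byte 1=0xA8: payload=0x28=40, contrib = 40<<7 = 5120; acc -> 5241, shift -> 14
byte 2=0xE7: payload=0x67=103, contrib = 103<<14 = 1687552; acc -> 1692793, shift -> 21
byte 3=0x3C: payload=0x3C=60, contrib = 60<<21 = 125829120; acc -> 127521913, shift -> 28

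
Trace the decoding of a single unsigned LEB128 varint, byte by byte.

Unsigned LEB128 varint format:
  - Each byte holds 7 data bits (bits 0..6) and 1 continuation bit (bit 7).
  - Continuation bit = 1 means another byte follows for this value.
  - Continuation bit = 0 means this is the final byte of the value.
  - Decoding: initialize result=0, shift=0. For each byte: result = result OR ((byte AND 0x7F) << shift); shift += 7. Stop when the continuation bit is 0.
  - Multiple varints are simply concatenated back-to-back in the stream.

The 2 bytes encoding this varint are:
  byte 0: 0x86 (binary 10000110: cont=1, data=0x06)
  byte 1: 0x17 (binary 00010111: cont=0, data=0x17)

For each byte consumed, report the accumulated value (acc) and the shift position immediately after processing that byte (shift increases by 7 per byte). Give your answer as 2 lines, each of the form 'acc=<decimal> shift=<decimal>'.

Answer: acc=6 shift=7
acc=2950 shift=14

Derivation:
byte 0=0x86: payload=0x06=6, contrib = 6<<0 = 6; acc -> 6, shift -> 7
byte 1=0x17: payload=0x17=23, contrib = 23<<7 = 2944; acc -> 2950, shift -> 14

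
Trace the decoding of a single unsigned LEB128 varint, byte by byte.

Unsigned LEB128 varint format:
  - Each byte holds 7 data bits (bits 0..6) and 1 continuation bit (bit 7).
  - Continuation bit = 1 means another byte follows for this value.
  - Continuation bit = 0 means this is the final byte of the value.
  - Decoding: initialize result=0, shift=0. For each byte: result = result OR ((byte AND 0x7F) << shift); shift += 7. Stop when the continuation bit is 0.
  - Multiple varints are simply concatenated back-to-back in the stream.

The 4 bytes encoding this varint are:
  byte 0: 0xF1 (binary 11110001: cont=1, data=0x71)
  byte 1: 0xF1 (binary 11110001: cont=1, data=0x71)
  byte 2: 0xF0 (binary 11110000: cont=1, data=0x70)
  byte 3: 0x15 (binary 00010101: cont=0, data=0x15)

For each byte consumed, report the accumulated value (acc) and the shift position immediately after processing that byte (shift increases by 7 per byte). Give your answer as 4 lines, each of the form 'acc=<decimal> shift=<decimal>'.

Answer: acc=113 shift=7
acc=14577 shift=14
acc=1849585 shift=21
acc=45889777 shift=28

Derivation:
byte 0=0xF1: payload=0x71=113, contrib = 113<<0 = 113; acc -> 113, shift -> 7
byte 1=0xF1: payload=0x71=113, contrib = 113<<7 = 14464; acc -> 14577, shift -> 14
byte 2=0xF0: payload=0x70=112, contrib = 112<<14 = 1835008; acc -> 1849585, shift -> 21
byte 3=0x15: payload=0x15=21, contrib = 21<<21 = 44040192; acc -> 45889777, shift -> 28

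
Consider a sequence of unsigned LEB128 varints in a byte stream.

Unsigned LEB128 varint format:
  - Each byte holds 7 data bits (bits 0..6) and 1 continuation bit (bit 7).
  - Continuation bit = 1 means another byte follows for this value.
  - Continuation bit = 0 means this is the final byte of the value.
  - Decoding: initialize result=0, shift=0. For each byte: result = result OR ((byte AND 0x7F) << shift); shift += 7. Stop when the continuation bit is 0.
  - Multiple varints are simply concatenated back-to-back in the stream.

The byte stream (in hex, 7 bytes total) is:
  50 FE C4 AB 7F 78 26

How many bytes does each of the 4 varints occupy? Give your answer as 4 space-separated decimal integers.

Answer: 1 4 1 1

Derivation:
  byte[0]=0x50 cont=0 payload=0x50=80: acc |= 80<<0 -> acc=80 shift=7 [end]
Varint 1: bytes[0:1] = 50 -> value 80 (1 byte(s))
  byte[1]=0xFE cont=1 payload=0x7E=126: acc |= 126<<0 -> acc=126 shift=7
  byte[2]=0xC4 cont=1 payload=0x44=68: acc |= 68<<7 -> acc=8830 shift=14
  byte[3]=0xAB cont=1 payload=0x2B=43: acc |= 43<<14 -> acc=713342 shift=21
  byte[4]=0x7F cont=0 payload=0x7F=127: acc |= 127<<21 -> acc=267051646 shift=28 [end]
Varint 2: bytes[1:5] = FE C4 AB 7F -> value 267051646 (4 byte(s))
  byte[5]=0x78 cont=0 payload=0x78=120: acc |= 120<<0 -> acc=120 shift=7 [end]
Varint 3: bytes[5:6] = 78 -> value 120 (1 byte(s))
  byte[6]=0x26 cont=0 payload=0x26=38: acc |= 38<<0 -> acc=38 shift=7 [end]
Varint 4: bytes[6:7] = 26 -> value 38 (1 byte(s))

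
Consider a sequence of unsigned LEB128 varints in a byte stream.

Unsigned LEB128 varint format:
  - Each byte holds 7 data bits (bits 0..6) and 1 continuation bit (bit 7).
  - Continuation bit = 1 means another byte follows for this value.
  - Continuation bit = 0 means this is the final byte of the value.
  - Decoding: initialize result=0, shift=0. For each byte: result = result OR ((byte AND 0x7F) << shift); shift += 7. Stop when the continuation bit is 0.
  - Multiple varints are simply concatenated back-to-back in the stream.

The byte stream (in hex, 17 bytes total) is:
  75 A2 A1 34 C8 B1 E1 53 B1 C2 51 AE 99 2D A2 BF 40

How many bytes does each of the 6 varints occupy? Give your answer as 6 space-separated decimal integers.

  byte[0]=0x75 cont=0 payload=0x75=117: acc |= 117<<0 -> acc=117 shift=7 [end]
Varint 1: bytes[0:1] = 75 -> value 117 (1 byte(s))
  byte[1]=0xA2 cont=1 payload=0x22=34: acc |= 34<<0 -> acc=34 shift=7
  byte[2]=0xA1 cont=1 payload=0x21=33: acc |= 33<<7 -> acc=4258 shift=14
  byte[3]=0x34 cont=0 payload=0x34=52: acc |= 52<<14 -> acc=856226 shift=21 [end]
Varint 2: bytes[1:4] = A2 A1 34 -> value 856226 (3 byte(s))
  byte[4]=0xC8 cont=1 payload=0x48=72: acc |= 72<<0 -> acc=72 shift=7
  byte[5]=0xB1 cont=1 payload=0x31=49: acc |= 49<<7 -> acc=6344 shift=14
  byte[6]=0xE1 cont=1 payload=0x61=97: acc |= 97<<14 -> acc=1595592 shift=21
  byte[7]=0x53 cont=0 payload=0x53=83: acc |= 83<<21 -> acc=175659208 shift=28 [end]
Varint 3: bytes[4:8] = C8 B1 E1 53 -> value 175659208 (4 byte(s))
  byte[8]=0xB1 cont=1 payload=0x31=49: acc |= 49<<0 -> acc=49 shift=7
  byte[9]=0xC2 cont=1 payload=0x42=66: acc |= 66<<7 -> acc=8497 shift=14
  byte[10]=0x51 cont=0 payload=0x51=81: acc |= 81<<14 -> acc=1335601 shift=21 [end]
Varint 4: bytes[8:11] = B1 C2 51 -> value 1335601 (3 byte(s))
  byte[11]=0xAE cont=1 payload=0x2E=46: acc |= 46<<0 -> acc=46 shift=7
  byte[12]=0x99 cont=1 payload=0x19=25: acc |= 25<<7 -> acc=3246 shift=14
  byte[13]=0x2D cont=0 payload=0x2D=45: acc |= 45<<14 -> acc=740526 shift=21 [end]
Varint 5: bytes[11:14] = AE 99 2D -> value 740526 (3 byte(s))
  byte[14]=0xA2 cont=1 payload=0x22=34: acc |= 34<<0 -> acc=34 shift=7
  byte[15]=0xBF cont=1 payload=0x3F=63: acc |= 63<<7 -> acc=8098 shift=14
  byte[16]=0x40 cont=0 payload=0x40=64: acc |= 64<<14 -> acc=1056674 shift=21 [end]
Varint 6: bytes[14:17] = A2 BF 40 -> value 1056674 (3 byte(s))

Answer: 1 3 4 3 3 3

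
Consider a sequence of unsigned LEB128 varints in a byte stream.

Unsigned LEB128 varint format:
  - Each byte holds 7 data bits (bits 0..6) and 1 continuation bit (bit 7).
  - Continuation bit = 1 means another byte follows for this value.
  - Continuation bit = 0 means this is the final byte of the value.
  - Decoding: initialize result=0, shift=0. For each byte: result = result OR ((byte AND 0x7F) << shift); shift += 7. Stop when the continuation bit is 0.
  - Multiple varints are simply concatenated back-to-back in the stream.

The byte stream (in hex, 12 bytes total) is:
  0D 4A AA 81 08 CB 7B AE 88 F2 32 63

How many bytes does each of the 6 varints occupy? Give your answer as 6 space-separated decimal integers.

  byte[0]=0x0D cont=0 payload=0x0D=13: acc |= 13<<0 -> acc=13 shift=7 [end]
Varint 1: bytes[0:1] = 0D -> value 13 (1 byte(s))
  byte[1]=0x4A cont=0 payload=0x4A=74: acc |= 74<<0 -> acc=74 shift=7 [end]
Varint 2: bytes[1:2] = 4A -> value 74 (1 byte(s))
  byte[2]=0xAA cont=1 payload=0x2A=42: acc |= 42<<0 -> acc=42 shift=7
  byte[3]=0x81 cont=1 payload=0x01=1: acc |= 1<<7 -> acc=170 shift=14
  byte[4]=0x08 cont=0 payload=0x08=8: acc |= 8<<14 -> acc=131242 shift=21 [end]
Varint 3: bytes[2:5] = AA 81 08 -> value 131242 (3 byte(s))
  byte[5]=0xCB cont=1 payload=0x4B=75: acc |= 75<<0 -> acc=75 shift=7
  byte[6]=0x7B cont=0 payload=0x7B=123: acc |= 123<<7 -> acc=15819 shift=14 [end]
Varint 4: bytes[5:7] = CB 7B -> value 15819 (2 byte(s))
  byte[7]=0xAE cont=1 payload=0x2E=46: acc |= 46<<0 -> acc=46 shift=7
  byte[8]=0x88 cont=1 payload=0x08=8: acc |= 8<<7 -> acc=1070 shift=14
  byte[9]=0xF2 cont=1 payload=0x72=114: acc |= 114<<14 -> acc=1868846 shift=21
  byte[10]=0x32 cont=0 payload=0x32=50: acc |= 50<<21 -> acc=106726446 shift=28 [end]
Varint 5: bytes[7:11] = AE 88 F2 32 -> value 106726446 (4 byte(s))
  byte[11]=0x63 cont=0 payload=0x63=99: acc |= 99<<0 -> acc=99 shift=7 [end]
Varint 6: bytes[11:12] = 63 -> value 99 (1 byte(s))

Answer: 1 1 3 2 4 1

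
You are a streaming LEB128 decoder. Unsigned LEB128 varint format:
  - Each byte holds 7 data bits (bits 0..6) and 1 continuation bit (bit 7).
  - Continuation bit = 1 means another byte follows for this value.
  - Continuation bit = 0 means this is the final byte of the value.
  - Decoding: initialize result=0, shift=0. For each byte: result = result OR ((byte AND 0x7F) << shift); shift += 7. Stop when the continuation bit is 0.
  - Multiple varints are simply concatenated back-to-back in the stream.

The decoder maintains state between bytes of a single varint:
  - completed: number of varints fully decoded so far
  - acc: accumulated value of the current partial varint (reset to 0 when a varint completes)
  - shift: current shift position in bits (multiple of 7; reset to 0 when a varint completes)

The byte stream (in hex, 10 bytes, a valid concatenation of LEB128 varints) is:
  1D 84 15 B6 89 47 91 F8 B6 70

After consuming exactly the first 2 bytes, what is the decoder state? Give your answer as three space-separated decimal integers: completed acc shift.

Answer: 1 4 7

Derivation:
byte[0]=0x1D cont=0 payload=0x1D: varint #1 complete (value=29); reset -> completed=1 acc=0 shift=0
byte[1]=0x84 cont=1 payload=0x04: acc |= 4<<0 -> completed=1 acc=4 shift=7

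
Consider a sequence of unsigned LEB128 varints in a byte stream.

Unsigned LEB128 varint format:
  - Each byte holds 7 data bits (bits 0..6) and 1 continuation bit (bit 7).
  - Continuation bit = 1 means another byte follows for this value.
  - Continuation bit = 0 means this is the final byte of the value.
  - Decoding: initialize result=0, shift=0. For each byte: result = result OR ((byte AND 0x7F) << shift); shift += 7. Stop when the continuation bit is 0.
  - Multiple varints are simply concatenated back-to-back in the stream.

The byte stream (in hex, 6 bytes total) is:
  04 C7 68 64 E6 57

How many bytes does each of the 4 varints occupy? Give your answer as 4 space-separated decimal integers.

Answer: 1 2 1 2

Derivation:
  byte[0]=0x04 cont=0 payload=0x04=4: acc |= 4<<0 -> acc=4 shift=7 [end]
Varint 1: bytes[0:1] = 04 -> value 4 (1 byte(s))
  byte[1]=0xC7 cont=1 payload=0x47=71: acc |= 71<<0 -> acc=71 shift=7
  byte[2]=0x68 cont=0 payload=0x68=104: acc |= 104<<7 -> acc=13383 shift=14 [end]
Varint 2: bytes[1:3] = C7 68 -> value 13383 (2 byte(s))
  byte[3]=0x64 cont=0 payload=0x64=100: acc |= 100<<0 -> acc=100 shift=7 [end]
Varint 3: bytes[3:4] = 64 -> value 100 (1 byte(s))
  byte[4]=0xE6 cont=1 payload=0x66=102: acc |= 102<<0 -> acc=102 shift=7
  byte[5]=0x57 cont=0 payload=0x57=87: acc |= 87<<7 -> acc=11238 shift=14 [end]
Varint 4: bytes[4:6] = E6 57 -> value 11238 (2 byte(s))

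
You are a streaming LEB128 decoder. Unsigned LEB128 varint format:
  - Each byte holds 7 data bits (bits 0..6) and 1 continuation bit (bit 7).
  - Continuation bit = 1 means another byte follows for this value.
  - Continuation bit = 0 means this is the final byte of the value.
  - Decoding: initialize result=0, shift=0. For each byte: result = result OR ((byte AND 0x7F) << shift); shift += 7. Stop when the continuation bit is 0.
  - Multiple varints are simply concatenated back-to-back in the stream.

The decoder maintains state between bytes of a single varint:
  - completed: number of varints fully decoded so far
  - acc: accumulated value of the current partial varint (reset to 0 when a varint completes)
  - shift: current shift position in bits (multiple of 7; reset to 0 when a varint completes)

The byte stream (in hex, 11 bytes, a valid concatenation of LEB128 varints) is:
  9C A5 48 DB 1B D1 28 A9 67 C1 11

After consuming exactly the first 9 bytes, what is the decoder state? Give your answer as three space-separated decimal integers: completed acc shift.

Answer: 4 0 0

Derivation:
byte[0]=0x9C cont=1 payload=0x1C: acc |= 28<<0 -> completed=0 acc=28 shift=7
byte[1]=0xA5 cont=1 payload=0x25: acc |= 37<<7 -> completed=0 acc=4764 shift=14
byte[2]=0x48 cont=0 payload=0x48: varint #1 complete (value=1184412); reset -> completed=1 acc=0 shift=0
byte[3]=0xDB cont=1 payload=0x5B: acc |= 91<<0 -> completed=1 acc=91 shift=7
byte[4]=0x1B cont=0 payload=0x1B: varint #2 complete (value=3547); reset -> completed=2 acc=0 shift=0
byte[5]=0xD1 cont=1 payload=0x51: acc |= 81<<0 -> completed=2 acc=81 shift=7
byte[6]=0x28 cont=0 payload=0x28: varint #3 complete (value=5201); reset -> completed=3 acc=0 shift=0
byte[7]=0xA9 cont=1 payload=0x29: acc |= 41<<0 -> completed=3 acc=41 shift=7
byte[8]=0x67 cont=0 payload=0x67: varint #4 complete (value=13225); reset -> completed=4 acc=0 shift=0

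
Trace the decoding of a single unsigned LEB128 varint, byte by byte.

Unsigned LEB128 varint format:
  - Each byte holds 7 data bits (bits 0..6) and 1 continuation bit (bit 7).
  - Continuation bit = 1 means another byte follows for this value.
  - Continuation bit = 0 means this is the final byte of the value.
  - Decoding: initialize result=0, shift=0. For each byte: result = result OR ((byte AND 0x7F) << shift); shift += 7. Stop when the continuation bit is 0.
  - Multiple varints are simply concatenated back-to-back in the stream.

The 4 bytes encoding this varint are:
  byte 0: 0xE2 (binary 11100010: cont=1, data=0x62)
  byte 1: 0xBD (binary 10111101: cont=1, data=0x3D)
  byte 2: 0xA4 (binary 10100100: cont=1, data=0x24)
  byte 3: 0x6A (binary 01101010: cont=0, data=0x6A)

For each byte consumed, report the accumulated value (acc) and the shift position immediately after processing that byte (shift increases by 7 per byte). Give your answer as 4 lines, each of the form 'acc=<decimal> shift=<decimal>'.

byte 0=0xE2: payload=0x62=98, contrib = 98<<0 = 98; acc -> 98, shift -> 7
byte 1=0xBD: payload=0x3D=61, contrib = 61<<7 = 7808; acc -> 7906, shift -> 14
byte 2=0xA4: payload=0x24=36, contrib = 36<<14 = 589824; acc -> 597730, shift -> 21
byte 3=0x6A: payload=0x6A=106, contrib = 106<<21 = 222298112; acc -> 222895842, shift -> 28

Answer: acc=98 shift=7
acc=7906 shift=14
acc=597730 shift=21
acc=222895842 shift=28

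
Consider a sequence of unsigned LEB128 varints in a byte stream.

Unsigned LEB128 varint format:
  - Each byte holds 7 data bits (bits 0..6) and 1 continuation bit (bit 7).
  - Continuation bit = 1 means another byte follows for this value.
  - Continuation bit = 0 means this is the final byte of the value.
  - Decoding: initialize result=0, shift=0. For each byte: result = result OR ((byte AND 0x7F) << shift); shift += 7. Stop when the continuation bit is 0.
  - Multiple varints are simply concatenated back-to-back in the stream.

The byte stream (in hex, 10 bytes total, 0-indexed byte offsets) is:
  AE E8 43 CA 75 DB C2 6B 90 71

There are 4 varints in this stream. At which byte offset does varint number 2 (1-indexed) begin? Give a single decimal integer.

  byte[0]=0xAE cont=1 payload=0x2E=46: acc |= 46<<0 -> acc=46 shift=7
  byte[1]=0xE8 cont=1 payload=0x68=104: acc |= 104<<7 -> acc=13358 shift=14
  byte[2]=0x43 cont=0 payload=0x43=67: acc |= 67<<14 -> acc=1111086 shift=21 [end]
Varint 1: bytes[0:3] = AE E8 43 -> value 1111086 (3 byte(s))
  byte[3]=0xCA cont=1 payload=0x4A=74: acc |= 74<<0 -> acc=74 shift=7
  byte[4]=0x75 cont=0 payload=0x75=117: acc |= 117<<7 -> acc=15050 shift=14 [end]
Varint 2: bytes[3:5] = CA 75 -> value 15050 (2 byte(s))
  byte[5]=0xDB cont=1 payload=0x5B=91: acc |= 91<<0 -> acc=91 shift=7
  byte[6]=0xC2 cont=1 payload=0x42=66: acc |= 66<<7 -> acc=8539 shift=14
  byte[7]=0x6B cont=0 payload=0x6B=107: acc |= 107<<14 -> acc=1761627 shift=21 [end]
Varint 3: bytes[5:8] = DB C2 6B -> value 1761627 (3 byte(s))
  byte[8]=0x90 cont=1 payload=0x10=16: acc |= 16<<0 -> acc=16 shift=7
  byte[9]=0x71 cont=0 payload=0x71=113: acc |= 113<<7 -> acc=14480 shift=14 [end]
Varint 4: bytes[8:10] = 90 71 -> value 14480 (2 byte(s))

Answer: 3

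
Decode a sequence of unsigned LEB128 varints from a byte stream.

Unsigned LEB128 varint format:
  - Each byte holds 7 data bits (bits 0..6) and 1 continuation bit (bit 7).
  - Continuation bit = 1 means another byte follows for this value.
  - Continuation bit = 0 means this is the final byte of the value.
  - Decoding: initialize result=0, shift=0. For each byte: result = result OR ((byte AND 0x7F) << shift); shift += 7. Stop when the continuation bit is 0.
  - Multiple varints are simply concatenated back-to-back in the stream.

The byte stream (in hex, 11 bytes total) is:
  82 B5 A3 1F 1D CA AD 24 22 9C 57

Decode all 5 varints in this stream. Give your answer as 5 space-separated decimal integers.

  byte[0]=0x82 cont=1 payload=0x02=2: acc |= 2<<0 -> acc=2 shift=7
  byte[1]=0xB5 cont=1 payload=0x35=53: acc |= 53<<7 -> acc=6786 shift=14
  byte[2]=0xA3 cont=1 payload=0x23=35: acc |= 35<<14 -> acc=580226 shift=21
  byte[3]=0x1F cont=0 payload=0x1F=31: acc |= 31<<21 -> acc=65591938 shift=28 [end]
Varint 1: bytes[0:4] = 82 B5 A3 1F -> value 65591938 (4 byte(s))
  byte[4]=0x1D cont=0 payload=0x1D=29: acc |= 29<<0 -> acc=29 shift=7 [end]
Varint 2: bytes[4:5] = 1D -> value 29 (1 byte(s))
  byte[5]=0xCA cont=1 payload=0x4A=74: acc |= 74<<0 -> acc=74 shift=7
  byte[6]=0xAD cont=1 payload=0x2D=45: acc |= 45<<7 -> acc=5834 shift=14
  byte[7]=0x24 cont=0 payload=0x24=36: acc |= 36<<14 -> acc=595658 shift=21 [end]
Varint 3: bytes[5:8] = CA AD 24 -> value 595658 (3 byte(s))
  byte[8]=0x22 cont=0 payload=0x22=34: acc |= 34<<0 -> acc=34 shift=7 [end]
Varint 4: bytes[8:9] = 22 -> value 34 (1 byte(s))
  byte[9]=0x9C cont=1 payload=0x1C=28: acc |= 28<<0 -> acc=28 shift=7
  byte[10]=0x57 cont=0 payload=0x57=87: acc |= 87<<7 -> acc=11164 shift=14 [end]
Varint 5: bytes[9:11] = 9C 57 -> value 11164 (2 byte(s))

Answer: 65591938 29 595658 34 11164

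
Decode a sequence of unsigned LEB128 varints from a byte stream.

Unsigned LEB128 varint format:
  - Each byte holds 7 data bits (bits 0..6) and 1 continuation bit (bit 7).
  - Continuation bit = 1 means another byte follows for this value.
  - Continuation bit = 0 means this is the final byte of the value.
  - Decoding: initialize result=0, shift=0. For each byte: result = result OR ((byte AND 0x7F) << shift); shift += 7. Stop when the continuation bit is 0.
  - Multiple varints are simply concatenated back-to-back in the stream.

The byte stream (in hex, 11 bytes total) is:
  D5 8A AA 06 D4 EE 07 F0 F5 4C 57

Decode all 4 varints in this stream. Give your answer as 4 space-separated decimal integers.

  byte[0]=0xD5 cont=1 payload=0x55=85: acc |= 85<<0 -> acc=85 shift=7
  byte[1]=0x8A cont=1 payload=0x0A=10: acc |= 10<<7 -> acc=1365 shift=14
  byte[2]=0xAA cont=1 payload=0x2A=42: acc |= 42<<14 -> acc=689493 shift=21
  byte[3]=0x06 cont=0 payload=0x06=6: acc |= 6<<21 -> acc=13272405 shift=28 [end]
Varint 1: bytes[0:4] = D5 8A AA 06 -> value 13272405 (4 byte(s))
  byte[4]=0xD4 cont=1 payload=0x54=84: acc |= 84<<0 -> acc=84 shift=7
  byte[5]=0xEE cont=1 payload=0x6E=110: acc |= 110<<7 -> acc=14164 shift=14
  byte[6]=0x07 cont=0 payload=0x07=7: acc |= 7<<14 -> acc=128852 shift=21 [end]
Varint 2: bytes[4:7] = D4 EE 07 -> value 128852 (3 byte(s))
  byte[7]=0xF0 cont=1 payload=0x70=112: acc |= 112<<0 -> acc=112 shift=7
  byte[8]=0xF5 cont=1 payload=0x75=117: acc |= 117<<7 -> acc=15088 shift=14
  byte[9]=0x4C cont=0 payload=0x4C=76: acc |= 76<<14 -> acc=1260272 shift=21 [end]
Varint 3: bytes[7:10] = F0 F5 4C -> value 1260272 (3 byte(s))
  byte[10]=0x57 cont=0 payload=0x57=87: acc |= 87<<0 -> acc=87 shift=7 [end]
Varint 4: bytes[10:11] = 57 -> value 87 (1 byte(s))

Answer: 13272405 128852 1260272 87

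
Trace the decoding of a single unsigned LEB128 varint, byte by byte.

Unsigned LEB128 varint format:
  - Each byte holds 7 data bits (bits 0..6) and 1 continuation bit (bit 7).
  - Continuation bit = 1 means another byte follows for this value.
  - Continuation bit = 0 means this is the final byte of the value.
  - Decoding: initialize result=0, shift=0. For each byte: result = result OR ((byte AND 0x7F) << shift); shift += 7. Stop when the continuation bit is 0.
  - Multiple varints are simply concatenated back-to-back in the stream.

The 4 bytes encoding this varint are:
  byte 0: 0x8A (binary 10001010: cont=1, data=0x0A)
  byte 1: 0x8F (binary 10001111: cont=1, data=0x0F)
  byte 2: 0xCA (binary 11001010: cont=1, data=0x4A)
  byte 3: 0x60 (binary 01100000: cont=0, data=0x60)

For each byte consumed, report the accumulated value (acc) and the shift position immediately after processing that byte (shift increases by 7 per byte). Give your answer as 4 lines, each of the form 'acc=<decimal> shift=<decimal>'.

Answer: acc=10 shift=7
acc=1930 shift=14
acc=1214346 shift=21
acc=202540938 shift=28

Derivation:
byte 0=0x8A: payload=0x0A=10, contrib = 10<<0 = 10; acc -> 10, shift -> 7
byte 1=0x8F: payload=0x0F=15, contrib = 15<<7 = 1920; acc -> 1930, shift -> 14
byte 2=0xCA: payload=0x4A=74, contrib = 74<<14 = 1212416; acc -> 1214346, shift -> 21
byte 3=0x60: payload=0x60=96, contrib = 96<<21 = 201326592; acc -> 202540938, shift -> 28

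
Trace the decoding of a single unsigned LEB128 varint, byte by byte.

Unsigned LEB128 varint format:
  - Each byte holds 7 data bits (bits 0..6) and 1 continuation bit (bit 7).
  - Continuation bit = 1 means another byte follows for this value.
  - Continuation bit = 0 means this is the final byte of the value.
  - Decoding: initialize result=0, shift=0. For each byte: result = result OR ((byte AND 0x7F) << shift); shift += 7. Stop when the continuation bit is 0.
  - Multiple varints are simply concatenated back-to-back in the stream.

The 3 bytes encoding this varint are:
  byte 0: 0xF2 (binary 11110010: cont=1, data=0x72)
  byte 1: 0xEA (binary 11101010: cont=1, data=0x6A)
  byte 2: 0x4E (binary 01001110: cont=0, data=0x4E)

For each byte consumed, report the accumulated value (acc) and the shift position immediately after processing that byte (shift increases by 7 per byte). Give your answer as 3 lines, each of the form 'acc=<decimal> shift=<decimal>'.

byte 0=0xF2: payload=0x72=114, contrib = 114<<0 = 114; acc -> 114, shift -> 7
byte 1=0xEA: payload=0x6A=106, contrib = 106<<7 = 13568; acc -> 13682, shift -> 14
byte 2=0x4E: payload=0x4E=78, contrib = 78<<14 = 1277952; acc -> 1291634, shift -> 21

Answer: acc=114 shift=7
acc=13682 shift=14
acc=1291634 shift=21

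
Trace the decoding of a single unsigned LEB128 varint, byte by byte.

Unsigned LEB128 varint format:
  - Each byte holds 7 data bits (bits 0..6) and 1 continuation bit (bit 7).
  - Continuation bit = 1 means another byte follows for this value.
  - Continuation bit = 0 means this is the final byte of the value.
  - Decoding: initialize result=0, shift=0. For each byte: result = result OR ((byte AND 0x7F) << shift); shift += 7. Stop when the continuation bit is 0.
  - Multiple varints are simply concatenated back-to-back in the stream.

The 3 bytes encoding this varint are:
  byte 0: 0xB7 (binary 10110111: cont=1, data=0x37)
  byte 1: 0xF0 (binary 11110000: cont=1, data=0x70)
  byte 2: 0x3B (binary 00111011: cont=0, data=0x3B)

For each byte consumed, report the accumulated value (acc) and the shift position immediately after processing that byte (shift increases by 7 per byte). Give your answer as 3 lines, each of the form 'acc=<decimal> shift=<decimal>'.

byte 0=0xB7: payload=0x37=55, contrib = 55<<0 = 55; acc -> 55, shift -> 7
byte 1=0xF0: payload=0x70=112, contrib = 112<<7 = 14336; acc -> 14391, shift -> 14
byte 2=0x3B: payload=0x3B=59, contrib = 59<<14 = 966656; acc -> 981047, shift -> 21

Answer: acc=55 shift=7
acc=14391 shift=14
acc=981047 shift=21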